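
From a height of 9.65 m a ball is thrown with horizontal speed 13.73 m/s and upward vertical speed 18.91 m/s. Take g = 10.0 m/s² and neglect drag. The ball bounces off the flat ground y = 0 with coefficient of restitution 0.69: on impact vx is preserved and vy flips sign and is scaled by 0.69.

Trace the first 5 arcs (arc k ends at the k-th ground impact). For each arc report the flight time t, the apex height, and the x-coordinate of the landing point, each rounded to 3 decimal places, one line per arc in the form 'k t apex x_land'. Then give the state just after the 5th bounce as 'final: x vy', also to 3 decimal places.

Arc 1: start y=9.650, vy=18.910 → t=4.237, apex=27.529, x_land=58.180, impact vy=-23.465
  bounce: vy ← 0.69·23.465 = 16.191
Arc 2: start y=0.000, vy=16.191 → t=3.238, apex=13.107, x_land=102.640, impact vy=-16.191
  bounce: vy ← 0.69·16.191 = 11.172
Arc 3: start y=0.000, vy=11.172 → t=2.234, apex=6.240, x_land=133.317, impact vy=-11.172
  bounce: vy ← 0.69·11.172 = 7.708
Arc 4: start y=0.000, vy=7.708 → t=1.542, apex=2.971, x_land=154.484, impact vy=-7.708
  bounce: vy ← 0.69·7.708 = 5.319
Arc 5: start y=0.000, vy=5.319 → t=1.064, apex=1.414, x_land=169.089, impact vy=-5.319
  bounce: vy ← 0.69·5.319 = 3.670

1 4.237 27.529 58.180
2 3.238 13.107 102.640
3 2.234 6.240 133.317
4 1.542 2.971 154.484
5 1.064 1.414 169.089
final: 169.089 3.670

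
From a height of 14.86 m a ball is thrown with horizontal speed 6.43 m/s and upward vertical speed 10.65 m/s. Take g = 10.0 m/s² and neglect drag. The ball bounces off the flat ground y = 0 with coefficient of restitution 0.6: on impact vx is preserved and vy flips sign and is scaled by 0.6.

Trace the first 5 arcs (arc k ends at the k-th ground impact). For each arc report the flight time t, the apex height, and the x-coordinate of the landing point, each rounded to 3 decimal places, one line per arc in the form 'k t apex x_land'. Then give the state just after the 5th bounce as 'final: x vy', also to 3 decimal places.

Arc 1: start y=14.860, vy=10.650 → t=3.091, apex=20.531, x_land=19.878, impact vy=-20.264
  bounce: vy ← 0.6·20.264 = 12.158
Arc 2: start y=0.000, vy=12.158 → t=2.432, apex=7.391, x_land=35.513, impact vy=-12.158
  bounce: vy ← 0.6·12.158 = 7.295
Arc 3: start y=0.000, vy=7.295 → t=1.459, apex=2.661, x_land=44.894, impact vy=-7.295
  bounce: vy ← 0.6·7.295 = 4.377
Arc 4: start y=0.000, vy=4.377 → t=0.875, apex=0.958, x_land=50.523, impact vy=-4.377
  bounce: vy ← 0.6·4.377 = 2.626
Arc 5: start y=0.000, vy=2.626 → t=0.525, apex=0.345, x_land=53.901, impact vy=-2.626
  bounce: vy ← 0.6·2.626 = 1.576

1 3.091 20.531 19.878
2 2.432 7.391 35.513
3 1.459 2.661 44.894
4 0.875 0.958 50.523
5 0.525 0.345 53.901
final: 53.901 1.576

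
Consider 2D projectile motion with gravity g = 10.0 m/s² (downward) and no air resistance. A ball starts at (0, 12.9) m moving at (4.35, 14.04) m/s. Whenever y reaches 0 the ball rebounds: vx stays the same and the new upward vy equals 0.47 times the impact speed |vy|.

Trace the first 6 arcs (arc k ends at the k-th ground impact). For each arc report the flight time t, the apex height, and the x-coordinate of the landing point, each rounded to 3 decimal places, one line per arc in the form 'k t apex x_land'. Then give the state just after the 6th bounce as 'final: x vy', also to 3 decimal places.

1 3.537 22.756 15.388
2 2.005 5.027 24.111
3 0.943 1.110 28.211
4 0.443 0.245 30.138
5 0.208 0.054 31.043
6 0.098 0.012 31.469
final: 31.469 0.230

Arc 1: start y=12.900, vy=14.040 → t=3.537, apex=22.756, x_land=15.388, impact vy=-21.334
  bounce: vy ← 0.47·21.334 = 10.027
Arc 2: start y=0.000, vy=10.027 → t=2.005, apex=5.027, x_land=24.111, impact vy=-10.027
  bounce: vy ← 0.47·10.027 = 4.713
Arc 3: start y=0.000, vy=4.713 → t=0.943, apex=1.110, x_land=28.211, impact vy=-4.713
  bounce: vy ← 0.47·4.713 = 2.215
Arc 4: start y=0.000, vy=2.215 → t=0.443, apex=0.245, x_land=30.138, impact vy=-2.215
  bounce: vy ← 0.47·2.215 = 1.041
Arc 5: start y=0.000, vy=1.041 → t=0.208, apex=0.054, x_land=31.043, impact vy=-1.041
  bounce: vy ← 0.47·1.041 = 0.489
Arc 6: start y=0.000, vy=0.489 → t=0.098, apex=0.012, x_land=31.469, impact vy=-0.489
  bounce: vy ← 0.47·0.489 = 0.230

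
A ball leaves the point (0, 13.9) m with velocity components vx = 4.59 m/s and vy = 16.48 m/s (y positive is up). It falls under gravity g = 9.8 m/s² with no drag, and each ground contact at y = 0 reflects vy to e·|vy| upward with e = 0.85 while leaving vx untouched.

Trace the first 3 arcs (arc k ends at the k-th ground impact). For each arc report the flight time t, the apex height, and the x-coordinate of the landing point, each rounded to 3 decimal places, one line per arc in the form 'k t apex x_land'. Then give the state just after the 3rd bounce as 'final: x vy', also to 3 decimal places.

1 4.062 27.757 18.643
2 4.046 20.054 37.215
3 3.439 14.489 53.000
final: 53.000 14.324

Arc 1: start y=13.900, vy=16.480 → t=4.062, apex=27.757, x_land=18.643, impact vy=-23.324
  bounce: vy ← 0.85·23.324 = 19.826
Arc 2: start y=0.000, vy=19.826 → t=4.046, apex=20.054, x_land=37.215, impact vy=-19.826
  bounce: vy ← 0.85·19.826 = 16.852
Arc 3: start y=0.000, vy=16.852 → t=3.439, apex=14.489, x_land=53.000, impact vy=-16.852
  bounce: vy ← 0.85·16.852 = 14.324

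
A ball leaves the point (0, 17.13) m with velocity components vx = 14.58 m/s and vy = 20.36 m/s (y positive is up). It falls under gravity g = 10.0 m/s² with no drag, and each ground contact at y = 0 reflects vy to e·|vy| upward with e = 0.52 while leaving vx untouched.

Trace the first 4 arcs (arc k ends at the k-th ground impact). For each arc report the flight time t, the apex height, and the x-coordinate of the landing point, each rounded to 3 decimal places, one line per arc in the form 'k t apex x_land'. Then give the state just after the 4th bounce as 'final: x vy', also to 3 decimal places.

Arc 1: start y=17.130, vy=20.360 → t=4.788, apex=37.856, x_land=69.803, impact vy=-27.516
  bounce: vy ← 0.52·27.516 = 14.308
Arc 2: start y=0.000, vy=14.308 → t=2.862, apex=10.236, x_land=111.526, impact vy=-14.308
  bounce: vy ← 0.52·14.308 = 7.440
Arc 3: start y=0.000, vy=7.440 → t=1.488, apex=2.768, x_land=133.222, impact vy=-7.440
  bounce: vy ← 0.52·7.440 = 3.869
Arc 4: start y=0.000, vy=3.869 → t=0.774, apex=0.748, x_land=144.504, impact vy=-3.869
  bounce: vy ← 0.52·3.869 = 2.012

1 4.788 37.856 69.803
2 2.862 10.236 111.526
3 1.488 2.768 133.222
4 0.774 0.748 144.504
final: 144.504 2.012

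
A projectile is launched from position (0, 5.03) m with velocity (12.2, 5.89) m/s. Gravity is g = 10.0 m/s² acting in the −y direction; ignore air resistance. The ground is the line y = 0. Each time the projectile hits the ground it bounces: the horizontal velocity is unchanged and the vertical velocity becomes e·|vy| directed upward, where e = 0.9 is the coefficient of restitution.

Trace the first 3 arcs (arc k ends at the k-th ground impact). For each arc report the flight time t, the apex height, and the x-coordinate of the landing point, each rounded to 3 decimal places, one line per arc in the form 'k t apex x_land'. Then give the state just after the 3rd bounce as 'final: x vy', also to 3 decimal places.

Arc 1: start y=5.030, vy=5.890 → t=1.752, apex=6.765, x_land=21.376, impact vy=-11.632
  bounce: vy ← 0.9·11.632 = 10.468
Arc 2: start y=0.000, vy=10.468 → t=2.094, apex=5.479, x_land=46.919, impact vy=-10.468
  bounce: vy ← 0.9·10.468 = 9.422
Arc 3: start y=0.000, vy=9.422 → t=1.884, apex=4.438, x_land=69.908, impact vy=-9.422
  bounce: vy ← 0.9·9.422 = 8.479

1 1.752 6.765 21.376
2 2.094 5.479 46.919
3 1.884 4.438 69.908
final: 69.908 8.479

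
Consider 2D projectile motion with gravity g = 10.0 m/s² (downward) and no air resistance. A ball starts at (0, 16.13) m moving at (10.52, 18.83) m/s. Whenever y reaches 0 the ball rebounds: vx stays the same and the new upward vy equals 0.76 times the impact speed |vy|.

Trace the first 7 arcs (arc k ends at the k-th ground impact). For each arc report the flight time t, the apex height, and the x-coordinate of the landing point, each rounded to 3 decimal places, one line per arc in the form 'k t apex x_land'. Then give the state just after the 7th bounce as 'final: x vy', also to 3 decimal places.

1 4.485 33.858 47.185
2 3.955 19.557 88.796
3 3.006 11.296 120.420
4 2.285 6.525 144.455
5 1.736 3.769 162.721
6 1.320 2.177 176.603
7 1.003 1.257 187.154
final: 187.154 3.811

Arc 1: start y=16.130, vy=18.830 → t=4.485, apex=33.858, x_land=47.185, impact vy=-26.022
  bounce: vy ← 0.76·26.022 = 19.777
Arc 2: start y=0.000, vy=19.777 → t=3.955, apex=19.557, x_land=88.796, impact vy=-19.777
  bounce: vy ← 0.76·19.777 = 15.031
Arc 3: start y=0.000, vy=15.031 → t=3.006, apex=11.296, x_land=120.420, impact vy=-15.031
  bounce: vy ← 0.76·15.031 = 11.423
Arc 4: start y=0.000, vy=11.423 → t=2.285, apex=6.525, x_land=144.455, impact vy=-11.423
  bounce: vy ← 0.76·11.423 = 8.682
Arc 5: start y=0.000, vy=8.682 → t=1.736, apex=3.769, x_land=162.721, impact vy=-8.682
  bounce: vy ← 0.76·8.682 = 6.598
Arc 6: start y=0.000, vy=6.598 → t=1.320, apex=2.177, x_land=176.603, impact vy=-6.598
  bounce: vy ← 0.76·6.598 = 5.015
Arc 7: start y=0.000, vy=5.015 → t=1.003, apex=1.257, x_land=187.154, impact vy=-5.015
  bounce: vy ← 0.76·5.015 = 3.811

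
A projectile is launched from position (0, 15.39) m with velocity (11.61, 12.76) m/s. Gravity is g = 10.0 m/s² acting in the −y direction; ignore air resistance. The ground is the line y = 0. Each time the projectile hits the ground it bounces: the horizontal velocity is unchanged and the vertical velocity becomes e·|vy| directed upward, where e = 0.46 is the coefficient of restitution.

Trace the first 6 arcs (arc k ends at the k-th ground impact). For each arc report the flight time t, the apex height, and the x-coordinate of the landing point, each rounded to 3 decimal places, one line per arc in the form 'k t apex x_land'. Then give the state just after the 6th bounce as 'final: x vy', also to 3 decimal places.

1 3.445 23.531 40.001
2 1.996 4.979 63.172
3 0.918 1.054 73.831
4 0.422 0.223 78.734
5 0.194 0.047 80.990
6 0.089 0.010 82.027
final: 82.027 0.206

Arc 1: start y=15.390, vy=12.760 → t=3.445, apex=23.531, x_land=40.001, impact vy=-21.694
  bounce: vy ← 0.46·21.694 = 9.979
Arc 2: start y=0.000, vy=9.979 → t=1.996, apex=4.979, x_land=63.172, impact vy=-9.979
  bounce: vy ← 0.46·9.979 = 4.590
Arc 3: start y=0.000, vy=4.590 → t=0.918, apex=1.054, x_land=73.831, impact vy=-4.590
  bounce: vy ← 0.46·4.590 = 2.112
Arc 4: start y=0.000, vy=2.112 → t=0.422, apex=0.223, x_land=78.734, impact vy=-2.112
  bounce: vy ← 0.46·2.112 = 0.971
Arc 5: start y=0.000, vy=0.971 → t=0.194, apex=0.047, x_land=80.990, impact vy=-0.971
  bounce: vy ← 0.46·0.971 = 0.447
Arc 6: start y=0.000, vy=0.447 → t=0.089, apex=0.010, x_land=82.027, impact vy=-0.447
  bounce: vy ← 0.46·0.447 = 0.206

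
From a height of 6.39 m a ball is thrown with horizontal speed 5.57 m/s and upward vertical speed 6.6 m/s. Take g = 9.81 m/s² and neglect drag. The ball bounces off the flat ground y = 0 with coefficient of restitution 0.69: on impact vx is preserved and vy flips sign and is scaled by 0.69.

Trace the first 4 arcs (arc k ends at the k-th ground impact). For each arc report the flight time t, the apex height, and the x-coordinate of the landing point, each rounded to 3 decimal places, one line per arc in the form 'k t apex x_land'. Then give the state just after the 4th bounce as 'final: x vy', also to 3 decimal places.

Arc 1: start y=6.390, vy=6.600 → t=1.998, apex=8.610, x_land=11.127, impact vy=-12.997
  bounce: vy ← 0.69·12.997 = 8.968
Arc 2: start y=0.000, vy=8.968 → t=1.828, apex=4.099, x_land=21.311, impact vy=-8.968
  bounce: vy ← 0.69·8.968 = 6.188
Arc 3: start y=0.000, vy=6.188 → t=1.262, apex=1.952, x_land=28.338, impact vy=-6.188
  bounce: vy ← 0.69·6.188 = 4.270
Arc 4: start y=0.000, vy=4.270 → t=0.870, apex=0.929, x_land=33.187, impact vy=-4.270
  bounce: vy ← 0.69·4.270 = 2.946

1 1.998 8.610 11.127
2 1.828 4.099 21.311
3 1.262 1.952 28.338
4 0.870 0.929 33.187
final: 33.187 2.946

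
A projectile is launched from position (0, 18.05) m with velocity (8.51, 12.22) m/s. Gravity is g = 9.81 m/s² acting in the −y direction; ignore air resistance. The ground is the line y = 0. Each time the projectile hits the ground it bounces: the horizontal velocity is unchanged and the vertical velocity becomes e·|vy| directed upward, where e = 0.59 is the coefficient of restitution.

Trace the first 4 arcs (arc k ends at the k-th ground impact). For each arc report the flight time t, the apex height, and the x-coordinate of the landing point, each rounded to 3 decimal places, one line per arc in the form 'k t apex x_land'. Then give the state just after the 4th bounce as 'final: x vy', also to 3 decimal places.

Arc 1: start y=18.050, vy=12.220 → t=3.533, apex=25.661, x_land=30.065, impact vy=-22.438
  bounce: vy ← 0.59·22.438 = 13.238
Arc 2: start y=0.000, vy=13.238 → t=2.699, apex=8.933, x_land=53.034, impact vy=-13.238
  bounce: vy ← 0.59·13.238 = 7.811
Arc 3: start y=0.000, vy=7.811 → t=1.592, apex=3.109, x_land=66.585, impact vy=-7.811
  bounce: vy ← 0.59·7.811 = 4.608
Arc 4: start y=0.000, vy=4.608 → t=0.940, apex=1.082, x_land=74.580, impact vy=-4.608
  bounce: vy ← 0.59·4.608 = 2.719

1 3.533 25.661 30.065
2 2.699 8.933 53.034
3 1.592 3.109 66.585
4 0.940 1.082 74.580
final: 74.580 2.719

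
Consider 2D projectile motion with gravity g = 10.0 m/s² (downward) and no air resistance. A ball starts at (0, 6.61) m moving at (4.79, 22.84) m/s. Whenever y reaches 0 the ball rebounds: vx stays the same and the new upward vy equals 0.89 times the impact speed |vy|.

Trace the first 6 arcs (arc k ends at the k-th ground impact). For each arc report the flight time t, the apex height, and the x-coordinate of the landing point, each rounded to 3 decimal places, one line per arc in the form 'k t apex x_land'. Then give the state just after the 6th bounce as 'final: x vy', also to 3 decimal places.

1 4.841 32.693 23.189
2 4.552 25.896 44.991
3 4.051 20.512 64.395
4 3.605 16.248 81.664
5 3.209 12.870 97.034
6 2.856 10.194 110.713
final: 110.713 12.708

Arc 1: start y=6.610, vy=22.840 → t=4.841, apex=32.693, x_land=23.189, impact vy=-25.571
  bounce: vy ← 0.89·25.571 = 22.758
Arc 2: start y=0.000, vy=22.758 → t=4.552, apex=25.896, x_land=44.991, impact vy=-22.758
  bounce: vy ← 0.89·22.758 = 20.255
Arc 3: start y=0.000, vy=20.255 → t=4.051, apex=20.512, x_land=64.395, impact vy=-20.255
  bounce: vy ← 0.89·20.255 = 18.027
Arc 4: start y=0.000, vy=18.027 → t=3.605, apex=16.248, x_land=81.664, impact vy=-18.027
  bounce: vy ← 0.89·18.027 = 16.044
Arc 5: start y=0.000, vy=16.044 → t=3.209, apex=12.870, x_land=97.034, impact vy=-16.044
  bounce: vy ← 0.89·16.044 = 14.279
Arc 6: start y=0.000, vy=14.279 → t=2.856, apex=10.194, x_land=110.713, impact vy=-14.279
  bounce: vy ← 0.89·14.279 = 12.708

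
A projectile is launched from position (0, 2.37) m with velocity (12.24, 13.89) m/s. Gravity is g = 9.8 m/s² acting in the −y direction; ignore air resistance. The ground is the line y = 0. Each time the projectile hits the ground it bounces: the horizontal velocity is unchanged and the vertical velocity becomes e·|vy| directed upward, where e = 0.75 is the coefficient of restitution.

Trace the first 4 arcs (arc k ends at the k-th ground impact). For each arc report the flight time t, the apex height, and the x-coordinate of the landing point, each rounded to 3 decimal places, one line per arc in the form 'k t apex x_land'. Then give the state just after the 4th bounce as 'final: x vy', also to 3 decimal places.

1 2.996 12.213 36.673
2 2.368 6.870 65.659
3 1.776 3.864 87.399
4 1.332 2.174 103.704
final: 103.704 4.895

Arc 1: start y=2.370, vy=13.890 → t=2.996, apex=12.213, x_land=36.673, impact vy=-15.472
  bounce: vy ← 0.75·15.472 = 11.604
Arc 2: start y=0.000, vy=11.604 → t=2.368, apex=6.870, x_land=65.659, impact vy=-11.604
  bounce: vy ← 0.75·11.604 = 8.703
Arc 3: start y=0.000, vy=8.703 → t=1.776, apex=3.864, x_land=87.399, impact vy=-8.703
  bounce: vy ← 0.75·8.703 = 6.527
Arc 4: start y=0.000, vy=6.527 → t=1.332, apex=2.174, x_land=103.704, impact vy=-6.527
  bounce: vy ← 0.75·6.527 = 4.895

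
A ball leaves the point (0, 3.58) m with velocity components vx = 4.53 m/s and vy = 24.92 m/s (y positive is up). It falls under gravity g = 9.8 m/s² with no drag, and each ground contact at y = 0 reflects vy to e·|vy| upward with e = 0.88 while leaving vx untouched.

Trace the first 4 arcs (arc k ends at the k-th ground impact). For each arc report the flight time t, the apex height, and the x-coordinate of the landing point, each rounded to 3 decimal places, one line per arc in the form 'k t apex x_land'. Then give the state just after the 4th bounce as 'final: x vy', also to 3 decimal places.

1 5.226 35.264 23.672
2 4.722 27.308 45.060
3 4.155 21.148 63.882
4 3.656 16.377 80.445
final: 80.445 15.766

Arc 1: start y=3.580, vy=24.920 → t=5.226, apex=35.264, x_land=23.672, impact vy=-26.290
  bounce: vy ← 0.88·26.290 = 23.135
Arc 2: start y=0.000, vy=23.135 → t=4.722, apex=27.308, x_land=45.060, impact vy=-23.135
  bounce: vy ← 0.88·23.135 = 20.359
Arc 3: start y=0.000, vy=20.359 → t=4.155, apex=21.148, x_land=63.882, impact vy=-20.359
  bounce: vy ← 0.88·20.359 = 17.916
Arc 4: start y=0.000, vy=17.916 → t=3.656, apex=16.377, x_land=80.445, impact vy=-17.916
  bounce: vy ← 0.88·17.916 = 15.766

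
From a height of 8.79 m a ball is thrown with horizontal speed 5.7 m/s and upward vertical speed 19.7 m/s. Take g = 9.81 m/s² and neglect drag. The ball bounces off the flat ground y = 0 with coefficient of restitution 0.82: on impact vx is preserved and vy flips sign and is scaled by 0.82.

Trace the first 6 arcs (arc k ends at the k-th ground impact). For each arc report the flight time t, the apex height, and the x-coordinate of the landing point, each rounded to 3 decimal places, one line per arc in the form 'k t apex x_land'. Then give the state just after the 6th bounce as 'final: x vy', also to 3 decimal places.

Arc 1: start y=8.790, vy=19.700 → t=4.422, apex=28.570, x_land=25.203, impact vy=-23.676
  bounce: vy ← 0.82·23.676 = 19.414
Arc 2: start y=0.000, vy=19.414 → t=3.958, apex=19.211, x_land=47.764, impact vy=-19.414
  bounce: vy ← 0.82·19.414 = 15.920
Arc 3: start y=0.000, vy=15.920 → t=3.246, apex=12.917, x_land=66.264, impact vy=-15.920
  bounce: vy ← 0.82·15.920 = 13.054
Arc 4: start y=0.000, vy=13.054 → t=2.661, apex=8.686, x_land=81.434, impact vy=-13.054
  bounce: vy ← 0.82·13.054 = 10.704
Arc 5: start y=0.000, vy=10.704 → t=2.182, apex=5.840, x_land=93.873, impact vy=-10.704
  bounce: vy ← 0.82·10.704 = 8.778
Arc 6: start y=0.000, vy=8.778 → t=1.790, apex=3.927, x_land=104.074, impact vy=-8.778
  bounce: vy ← 0.82·8.778 = 7.198

1 4.422 28.570 25.203
2 3.958 19.211 47.764
3 3.246 12.917 66.264
4 2.661 8.686 81.434
5 2.182 5.840 93.873
6 1.790 3.927 104.074
final: 104.074 7.198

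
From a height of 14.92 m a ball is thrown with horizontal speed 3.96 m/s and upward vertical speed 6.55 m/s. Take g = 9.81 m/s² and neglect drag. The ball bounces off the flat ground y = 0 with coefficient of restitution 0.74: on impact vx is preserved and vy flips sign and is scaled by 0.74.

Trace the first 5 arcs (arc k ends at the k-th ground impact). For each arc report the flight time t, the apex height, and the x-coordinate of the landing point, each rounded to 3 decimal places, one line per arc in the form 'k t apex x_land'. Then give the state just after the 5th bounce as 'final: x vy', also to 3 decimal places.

1 2.535 17.107 10.039
2 2.764 9.368 20.984
3 2.045 5.130 29.084
4 1.514 2.809 35.077
5 1.120 1.538 39.513
final: 39.513 4.065

Arc 1: start y=14.920, vy=6.550 → t=2.535, apex=17.107, x_land=10.039, impact vy=-18.320
  bounce: vy ← 0.74·18.320 = 13.557
Arc 2: start y=0.000, vy=13.557 → t=2.764, apex=9.368, x_land=20.984, impact vy=-13.557
  bounce: vy ← 0.74·13.557 = 10.032
Arc 3: start y=0.000, vy=10.032 → t=2.045, apex=5.130, x_land=29.084, impact vy=-10.032
  bounce: vy ← 0.74·10.032 = 7.424
Arc 4: start y=0.000, vy=7.424 → t=1.514, apex=2.809, x_land=35.077, impact vy=-7.424
  bounce: vy ← 0.74·7.424 = 5.494
Arc 5: start y=0.000, vy=5.494 → t=1.120, apex=1.538, x_land=39.513, impact vy=-5.494
  bounce: vy ← 0.74·5.494 = 4.065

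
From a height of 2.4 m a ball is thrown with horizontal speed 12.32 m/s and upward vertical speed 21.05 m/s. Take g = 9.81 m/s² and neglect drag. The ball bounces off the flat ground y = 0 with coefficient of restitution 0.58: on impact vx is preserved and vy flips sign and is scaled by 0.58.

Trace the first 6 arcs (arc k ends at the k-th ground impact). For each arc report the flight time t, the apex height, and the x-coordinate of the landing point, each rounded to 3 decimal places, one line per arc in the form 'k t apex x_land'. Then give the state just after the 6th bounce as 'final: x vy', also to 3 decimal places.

1 4.403 24.984 54.241
2 2.618 8.405 86.495
3 1.518 2.827 105.202
4 0.881 0.951 116.052
5 0.511 0.320 122.345
6 0.296 0.108 125.995
final: 125.995 0.843

Arc 1: start y=2.400, vy=21.050 → t=4.403, apex=24.984, x_land=54.241, impact vy=-22.140
  bounce: vy ← 0.58·22.140 = 12.841
Arc 2: start y=0.000, vy=12.841 → t=2.618, apex=8.405, x_land=86.495, impact vy=-12.841
  bounce: vy ← 0.58·12.841 = 7.448
Arc 3: start y=0.000, vy=7.448 → t=1.518, apex=2.827, x_land=105.202, impact vy=-7.448
  bounce: vy ← 0.58·7.448 = 4.320
Arc 4: start y=0.000, vy=4.320 → t=0.881, apex=0.951, x_land=116.052, impact vy=-4.320
  bounce: vy ← 0.58·4.320 = 2.506
Arc 5: start y=0.000, vy=2.506 → t=0.511, apex=0.320, x_land=122.345, impact vy=-2.506
  bounce: vy ← 0.58·2.506 = 1.453
Arc 6: start y=0.000, vy=1.453 → t=0.296, apex=0.108, x_land=125.995, impact vy=-1.453
  bounce: vy ← 0.58·1.453 = 0.843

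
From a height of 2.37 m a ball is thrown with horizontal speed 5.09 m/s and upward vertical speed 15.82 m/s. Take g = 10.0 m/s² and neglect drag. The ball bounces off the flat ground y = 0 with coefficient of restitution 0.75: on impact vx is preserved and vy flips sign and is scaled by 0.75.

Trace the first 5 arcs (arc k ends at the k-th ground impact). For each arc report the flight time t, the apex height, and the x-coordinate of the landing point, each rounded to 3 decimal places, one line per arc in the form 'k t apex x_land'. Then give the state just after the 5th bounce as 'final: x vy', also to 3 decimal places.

Arc 1: start y=2.370, vy=15.820 → t=3.307, apex=14.884, x_land=16.834, impact vy=-17.253
  bounce: vy ← 0.75·17.253 = 12.940
Arc 2: start y=0.000, vy=12.940 → t=2.588, apex=8.372, x_land=30.007, impact vy=-12.940
  bounce: vy ← 0.75·12.940 = 9.705
Arc 3: start y=0.000, vy=9.705 → t=1.941, apex=4.709, x_land=39.887, impact vy=-9.705
  bounce: vy ← 0.75·9.705 = 7.279
Arc 4: start y=0.000, vy=7.279 → t=1.456, apex=2.649, x_land=47.296, impact vy=-7.279
  bounce: vy ← 0.75·7.279 = 5.459
Arc 5: start y=0.000, vy=5.459 → t=1.092, apex=1.490, x_land=52.854, impact vy=-5.459
  bounce: vy ← 0.75·5.459 = 4.094

1 3.307 14.884 16.834
2 2.588 8.372 30.007
3 1.941 4.709 39.887
4 1.456 2.649 47.296
5 1.092 1.490 52.854
final: 52.854 4.094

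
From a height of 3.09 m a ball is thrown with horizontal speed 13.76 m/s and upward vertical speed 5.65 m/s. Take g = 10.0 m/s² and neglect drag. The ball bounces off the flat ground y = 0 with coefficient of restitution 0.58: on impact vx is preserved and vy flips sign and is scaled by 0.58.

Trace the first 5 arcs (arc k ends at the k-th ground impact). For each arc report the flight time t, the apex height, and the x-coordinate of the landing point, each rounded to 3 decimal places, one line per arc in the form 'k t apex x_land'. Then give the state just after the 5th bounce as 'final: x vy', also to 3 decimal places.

1 1.533 4.686 21.096
2 1.123 1.576 36.548
3 0.651 0.530 45.510
4 0.378 0.178 50.709
5 0.219 0.060 53.724
final: 53.724 0.635

Arc 1: start y=3.090, vy=5.650 → t=1.533, apex=4.686, x_land=21.096, impact vy=-9.681
  bounce: vy ← 0.58·9.681 = 5.615
Arc 2: start y=0.000, vy=5.615 → t=1.123, apex=1.576, x_land=36.548, impact vy=-5.615
  bounce: vy ← 0.58·5.615 = 3.257
Arc 3: start y=0.000, vy=3.257 → t=0.651, apex=0.530, x_land=45.510, impact vy=-3.257
  bounce: vy ← 0.58·3.257 = 1.889
Arc 4: start y=0.000, vy=1.889 → t=0.378, apex=0.178, x_land=50.709, impact vy=-1.889
  bounce: vy ← 0.58·1.889 = 1.096
Arc 5: start y=0.000, vy=1.096 → t=0.219, apex=0.060, x_land=53.724, impact vy=-1.096
  bounce: vy ← 0.58·1.096 = 0.635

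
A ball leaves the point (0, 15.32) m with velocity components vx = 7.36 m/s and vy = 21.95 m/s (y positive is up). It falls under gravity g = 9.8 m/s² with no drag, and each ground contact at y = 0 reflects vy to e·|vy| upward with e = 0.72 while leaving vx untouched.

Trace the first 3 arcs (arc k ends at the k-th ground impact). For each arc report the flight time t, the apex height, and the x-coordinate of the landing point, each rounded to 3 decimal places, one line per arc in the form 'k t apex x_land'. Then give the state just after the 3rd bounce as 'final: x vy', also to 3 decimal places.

1 5.093 39.902 37.488
2 4.109 20.685 67.732
3 2.959 10.723 89.507
final: 89.507 10.438

Arc 1: start y=15.320, vy=21.950 → t=5.093, apex=39.902, x_land=37.488, impact vy=-27.966
  bounce: vy ← 0.72·27.966 = 20.135
Arc 2: start y=0.000, vy=20.135 → t=4.109, apex=20.685, x_land=67.732, impact vy=-20.135
  bounce: vy ← 0.72·20.135 = 14.497
Arc 3: start y=0.000, vy=14.497 → t=2.959, apex=10.723, x_land=89.507, impact vy=-14.497
  bounce: vy ← 0.72·14.497 = 10.438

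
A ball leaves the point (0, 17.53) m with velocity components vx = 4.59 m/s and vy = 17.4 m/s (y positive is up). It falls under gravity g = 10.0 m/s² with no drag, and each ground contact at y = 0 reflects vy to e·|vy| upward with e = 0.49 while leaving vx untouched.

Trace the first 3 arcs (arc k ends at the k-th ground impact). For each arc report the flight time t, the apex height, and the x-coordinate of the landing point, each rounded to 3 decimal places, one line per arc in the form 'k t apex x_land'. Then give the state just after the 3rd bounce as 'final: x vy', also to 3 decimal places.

1 4.296 32.668 19.719
2 2.505 7.844 31.217
3 1.227 1.883 36.851
final: 36.851 3.007

Arc 1: start y=17.530, vy=17.400 → t=4.296, apex=32.668, x_land=19.719, impact vy=-25.561
  bounce: vy ← 0.49·25.561 = 12.525
Arc 2: start y=0.000, vy=12.525 → t=2.505, apex=7.844, x_land=31.217, impact vy=-12.525
  bounce: vy ← 0.49·12.525 = 6.137
Arc 3: start y=0.000, vy=6.137 → t=1.227, apex=1.883, x_land=36.851, impact vy=-6.137
  bounce: vy ← 0.49·6.137 = 3.007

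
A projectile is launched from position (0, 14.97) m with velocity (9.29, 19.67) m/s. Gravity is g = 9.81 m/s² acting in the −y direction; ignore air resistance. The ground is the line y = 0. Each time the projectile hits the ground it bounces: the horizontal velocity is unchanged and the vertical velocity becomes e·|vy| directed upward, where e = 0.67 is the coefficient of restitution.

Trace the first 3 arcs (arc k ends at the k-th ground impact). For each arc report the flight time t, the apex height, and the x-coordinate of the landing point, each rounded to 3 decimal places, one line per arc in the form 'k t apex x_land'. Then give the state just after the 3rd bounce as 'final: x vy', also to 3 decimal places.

Arc 1: start y=14.970, vy=19.670 → t=4.664, apex=34.690, x_land=43.333, impact vy=-26.089
  bounce: vy ← 0.67·26.089 = 17.479
Arc 2: start y=0.000, vy=17.479 → t=3.564, apex=15.572, x_land=76.439, impact vy=-17.479
  bounce: vy ← 0.67·17.479 = 11.711
Arc 3: start y=0.000, vy=11.711 → t=2.388, apex=6.990, x_land=98.620, impact vy=-11.711
  bounce: vy ← 0.67·11.711 = 7.847

1 4.664 34.690 43.333
2 3.564 15.572 76.439
3 2.388 6.990 98.620
final: 98.620 7.847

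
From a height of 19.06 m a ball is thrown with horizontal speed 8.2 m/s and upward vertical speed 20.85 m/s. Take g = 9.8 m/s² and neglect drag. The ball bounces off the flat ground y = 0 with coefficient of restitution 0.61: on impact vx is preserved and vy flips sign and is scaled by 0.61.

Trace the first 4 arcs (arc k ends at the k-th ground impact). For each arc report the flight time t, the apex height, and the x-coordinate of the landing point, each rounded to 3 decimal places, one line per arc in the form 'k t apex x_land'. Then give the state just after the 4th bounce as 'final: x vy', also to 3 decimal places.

Arc 1: start y=19.060, vy=20.850 → t=5.029, apex=41.240, x_land=41.235, impact vy=-28.431
  bounce: vy ← 0.61·28.431 = 17.343
Arc 2: start y=0.000, vy=17.343 → t=3.539, apex=15.345, x_land=70.257, impact vy=-17.343
  bounce: vy ← 0.61·17.343 = 10.579
Arc 3: start y=0.000, vy=10.579 → t=2.159, apex=5.710, x_land=87.961, impact vy=-10.579
  bounce: vy ← 0.61·10.579 = 6.453
Arc 4: start y=0.000, vy=6.453 → t=1.317, apex=2.125, x_land=98.760, impact vy=-6.453
  bounce: vy ← 0.61·6.453 = 3.936

1 5.029 41.240 41.235
2 3.539 15.345 70.257
3 2.159 5.710 87.961
4 1.317 2.125 98.760
final: 98.760 3.936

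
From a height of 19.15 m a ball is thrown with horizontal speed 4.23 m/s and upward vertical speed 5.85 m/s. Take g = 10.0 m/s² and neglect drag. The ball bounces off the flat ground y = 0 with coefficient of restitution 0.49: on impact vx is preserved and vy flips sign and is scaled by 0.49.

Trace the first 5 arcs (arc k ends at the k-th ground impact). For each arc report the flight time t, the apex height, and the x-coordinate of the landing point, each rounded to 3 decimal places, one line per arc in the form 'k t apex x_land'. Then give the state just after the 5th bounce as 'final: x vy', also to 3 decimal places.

Arc 1: start y=19.150, vy=5.850 → t=2.628, apex=20.861, x_land=11.115, impact vy=-20.426
  bounce: vy ← 0.49·20.426 = 10.009
Arc 2: start y=0.000, vy=10.009 → t=2.002, apex=5.009, x_land=19.582, impact vy=-10.009
  bounce: vy ← 0.49·10.009 = 4.904
Arc 3: start y=0.000, vy=4.904 → t=0.981, apex=1.203, x_land=23.731, impact vy=-4.904
  bounce: vy ← 0.49·4.904 = 2.403
Arc 4: start y=0.000, vy=2.403 → t=0.481, apex=0.289, x_land=25.764, impact vy=-2.403
  bounce: vy ← 0.49·2.403 = 1.178
Arc 5: start y=0.000, vy=1.178 → t=0.236, apex=0.069, x_land=26.760, impact vy=-1.178
  bounce: vy ← 0.49·1.178 = 0.577

1 2.628 20.861 11.115
2 2.002 5.009 19.582
3 0.981 1.203 23.731
4 0.481 0.289 25.764
5 0.236 0.069 26.760
final: 26.760 0.577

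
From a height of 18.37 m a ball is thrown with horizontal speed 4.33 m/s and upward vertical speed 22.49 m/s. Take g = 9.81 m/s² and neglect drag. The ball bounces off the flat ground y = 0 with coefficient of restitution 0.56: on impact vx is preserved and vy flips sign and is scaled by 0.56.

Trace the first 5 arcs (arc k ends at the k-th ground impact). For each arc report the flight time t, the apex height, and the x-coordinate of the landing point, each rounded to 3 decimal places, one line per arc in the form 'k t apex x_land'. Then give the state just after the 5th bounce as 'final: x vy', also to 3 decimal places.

Arc 1: start y=18.370, vy=22.490 → t=5.293, apex=44.150, x_land=22.917, impact vy=-29.432
  bounce: vy ← 0.56·29.432 = 16.482
Arc 2: start y=0.000, vy=16.482 → t=3.360, apex=13.845, x_land=37.467, impact vy=-16.482
  bounce: vy ← 0.56·16.482 = 9.230
Arc 3: start y=0.000, vy=9.230 → t=1.882, apex=4.342, x_land=45.615, impact vy=-9.230
  bounce: vy ← 0.56·9.230 = 5.169
Arc 4: start y=0.000, vy=5.169 → t=1.054, apex=1.362, x_land=50.178, impact vy=-5.169
  bounce: vy ← 0.56·5.169 = 2.894
Arc 5: start y=0.000, vy=2.894 → t=0.590, apex=0.427, x_land=52.733, impact vy=-2.894
  bounce: vy ← 0.56·2.894 = 1.621

1 5.293 44.150 22.917
2 3.360 13.845 37.467
3 1.882 4.342 45.615
4 1.054 1.362 50.178
5 0.590 0.427 52.733
final: 52.733 1.621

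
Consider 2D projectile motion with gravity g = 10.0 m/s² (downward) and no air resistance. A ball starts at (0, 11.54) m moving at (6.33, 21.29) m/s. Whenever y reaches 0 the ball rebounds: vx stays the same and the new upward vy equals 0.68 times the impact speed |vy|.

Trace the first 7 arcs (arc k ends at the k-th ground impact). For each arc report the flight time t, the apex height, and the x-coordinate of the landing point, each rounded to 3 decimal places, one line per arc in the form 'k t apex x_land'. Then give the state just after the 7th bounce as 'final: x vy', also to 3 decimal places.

1 4.744 34.203 30.032
2 3.557 15.816 52.548
3 2.419 7.313 67.859
4 1.645 3.382 78.271
5 1.118 1.564 85.350
6 0.761 0.723 90.165
7 0.517 0.334 93.438
final: 93.438 1.758

Arc 1: start y=11.540, vy=21.290 → t=4.744, apex=34.203, x_land=30.032, impact vy=-26.155
  bounce: vy ← 0.68·26.155 = 17.785
Arc 2: start y=0.000, vy=17.785 → t=3.557, apex=15.816, x_land=52.548, impact vy=-17.785
  bounce: vy ← 0.68·17.785 = 12.094
Arc 3: start y=0.000, vy=12.094 → t=2.419, apex=7.313, x_land=67.859, impact vy=-12.094
  bounce: vy ← 0.68·12.094 = 8.224
Arc 4: start y=0.000, vy=8.224 → t=1.645, apex=3.382, x_land=78.271, impact vy=-8.224
  bounce: vy ← 0.68·8.224 = 5.592
Arc 5: start y=0.000, vy=5.592 → t=1.118, apex=1.564, x_land=85.350, impact vy=-5.592
  bounce: vy ← 0.68·5.592 = 3.803
Arc 6: start y=0.000, vy=3.803 → t=0.761, apex=0.723, x_land=90.165, impact vy=-3.803
  bounce: vy ← 0.68·3.803 = 2.586
Arc 7: start y=0.000, vy=2.586 → t=0.517, apex=0.334, x_land=93.438, impact vy=-2.586
  bounce: vy ← 0.68·2.586 = 1.758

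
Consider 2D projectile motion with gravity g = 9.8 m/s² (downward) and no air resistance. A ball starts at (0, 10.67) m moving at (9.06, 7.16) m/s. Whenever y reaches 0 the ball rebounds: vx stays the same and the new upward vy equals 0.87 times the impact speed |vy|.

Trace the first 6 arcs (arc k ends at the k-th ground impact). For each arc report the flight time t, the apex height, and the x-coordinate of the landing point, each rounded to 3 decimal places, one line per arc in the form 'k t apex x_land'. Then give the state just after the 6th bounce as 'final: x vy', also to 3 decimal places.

1 2.377 13.286 21.538
2 2.865 10.056 47.496
3 2.493 7.611 70.079
4 2.169 5.761 89.727
5 1.887 4.360 106.820
6 1.641 3.300 121.691
final: 121.691 6.997

Arc 1: start y=10.670, vy=7.160 → t=2.377, apex=13.286, x_land=21.538, impact vy=-16.137
  bounce: vy ← 0.87·16.137 = 14.039
Arc 2: start y=0.000, vy=14.039 → t=2.865, apex=10.056, x_land=47.496, impact vy=-14.039
  bounce: vy ← 0.87·14.039 = 12.214
Arc 3: start y=0.000, vy=12.214 → t=2.493, apex=7.611, x_land=70.079, impact vy=-12.214
  bounce: vy ← 0.87·12.214 = 10.626
Arc 4: start y=0.000, vy=10.626 → t=2.169, apex=5.761, x_land=89.727, impact vy=-10.626
  bounce: vy ← 0.87·10.626 = 9.245
Arc 5: start y=0.000, vy=9.245 → t=1.887, apex=4.360, x_land=106.820, impact vy=-9.245
  bounce: vy ← 0.87·9.245 = 8.043
Arc 6: start y=0.000, vy=8.043 → t=1.641, apex=3.300, x_land=121.691, impact vy=-8.043
  bounce: vy ← 0.87·8.043 = 6.997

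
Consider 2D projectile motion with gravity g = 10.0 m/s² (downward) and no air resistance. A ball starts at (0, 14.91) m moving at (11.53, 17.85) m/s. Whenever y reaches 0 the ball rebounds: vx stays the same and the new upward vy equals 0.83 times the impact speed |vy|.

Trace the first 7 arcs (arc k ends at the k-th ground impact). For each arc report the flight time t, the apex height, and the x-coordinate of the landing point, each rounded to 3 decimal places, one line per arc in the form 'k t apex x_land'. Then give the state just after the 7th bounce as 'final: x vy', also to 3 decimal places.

Arc 1: start y=14.910, vy=17.850 → t=4.269, apex=30.841, x_land=49.217, impact vy=-24.836
  bounce: vy ← 0.83·24.836 = 20.614
Arc 2: start y=0.000, vy=20.614 → t=4.123, apex=21.246, x_land=96.752, impact vy=-20.614
  bounce: vy ← 0.83·20.614 = 17.109
Arc 3: start y=0.000, vy=17.109 → t=3.422, apex=14.637, x_land=136.207, impact vy=-17.109
  bounce: vy ← 0.83·17.109 = 14.201
Arc 4: start y=0.000, vy=14.201 → t=2.840, apex=10.083, x_land=168.954, impact vy=-14.201
  bounce: vy ← 0.83·14.201 = 11.787
Arc 5: start y=0.000, vy=11.787 → t=2.357, apex=6.946, x_land=196.134, impact vy=-11.787
  bounce: vy ← 0.83·11.787 = 9.783
Arc 6: start y=0.000, vy=9.783 → t=1.957, apex=4.785, x_land=218.694, impact vy=-9.783
  bounce: vy ← 0.83·9.783 = 8.120
Arc 7: start y=0.000, vy=8.120 → t=1.624, apex=3.297, x_land=237.418, impact vy=-8.120
  bounce: vy ← 0.83·8.120 = 6.739

1 4.269 30.841 49.217
2 4.123 21.246 96.752
3 3.422 14.637 136.207
4 2.840 10.083 168.954
5 2.357 6.946 196.134
6 1.957 4.785 218.694
7 1.624 3.297 237.418
final: 237.418 6.739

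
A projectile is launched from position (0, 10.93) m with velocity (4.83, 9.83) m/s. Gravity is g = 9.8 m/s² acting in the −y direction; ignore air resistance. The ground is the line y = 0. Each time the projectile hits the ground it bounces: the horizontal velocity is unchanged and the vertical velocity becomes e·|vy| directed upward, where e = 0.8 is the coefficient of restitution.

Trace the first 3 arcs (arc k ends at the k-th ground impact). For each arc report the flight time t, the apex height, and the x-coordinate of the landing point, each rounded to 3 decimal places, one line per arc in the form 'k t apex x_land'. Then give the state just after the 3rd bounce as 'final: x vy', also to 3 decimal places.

1 2.802 15.860 13.534
2 2.879 10.150 27.438
3 2.303 6.496 38.561
final: 38.561 9.027

Arc 1: start y=10.930, vy=9.830 → t=2.802, apex=15.860, x_land=13.534, impact vy=-17.631
  bounce: vy ← 0.8·17.631 = 14.105
Arc 2: start y=0.000, vy=14.105 → t=2.879, apex=10.150, x_land=27.438, impact vy=-14.105
  bounce: vy ← 0.8·14.105 = 11.284
Arc 3: start y=0.000, vy=11.284 → t=2.303, apex=6.496, x_land=38.561, impact vy=-11.284
  bounce: vy ← 0.8·11.284 = 9.027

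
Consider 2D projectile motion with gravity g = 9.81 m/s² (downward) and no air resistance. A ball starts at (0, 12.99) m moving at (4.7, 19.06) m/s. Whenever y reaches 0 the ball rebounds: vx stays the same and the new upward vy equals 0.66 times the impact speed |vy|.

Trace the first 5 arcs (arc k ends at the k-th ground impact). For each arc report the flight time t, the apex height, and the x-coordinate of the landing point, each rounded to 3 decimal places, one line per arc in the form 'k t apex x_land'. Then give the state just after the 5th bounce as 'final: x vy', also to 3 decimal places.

1 4.477 31.506 21.043
2 3.345 13.724 36.767
3 2.208 5.978 47.144
4 1.457 2.604 53.994
5 0.962 1.134 58.514
final: 58.514 3.114

Arc 1: start y=12.990, vy=19.060 → t=4.477, apex=31.506, x_land=21.043, impact vy=-24.863
  bounce: vy ← 0.66·24.863 = 16.409
Arc 2: start y=0.000, vy=16.409 → t=3.345, apex=13.724, x_land=36.767, impact vy=-16.409
  bounce: vy ← 0.66·16.409 = 10.830
Arc 3: start y=0.000, vy=10.830 → t=2.208, apex=5.978, x_land=47.144, impact vy=-10.830
  bounce: vy ← 0.66·10.830 = 7.148
Arc 4: start y=0.000, vy=7.148 → t=1.457, apex=2.604, x_land=53.994, impact vy=-7.148
  bounce: vy ← 0.66·7.148 = 4.718
Arc 5: start y=0.000, vy=4.718 → t=0.962, apex=1.134, x_land=58.514, impact vy=-4.718
  bounce: vy ← 0.66·4.718 = 3.114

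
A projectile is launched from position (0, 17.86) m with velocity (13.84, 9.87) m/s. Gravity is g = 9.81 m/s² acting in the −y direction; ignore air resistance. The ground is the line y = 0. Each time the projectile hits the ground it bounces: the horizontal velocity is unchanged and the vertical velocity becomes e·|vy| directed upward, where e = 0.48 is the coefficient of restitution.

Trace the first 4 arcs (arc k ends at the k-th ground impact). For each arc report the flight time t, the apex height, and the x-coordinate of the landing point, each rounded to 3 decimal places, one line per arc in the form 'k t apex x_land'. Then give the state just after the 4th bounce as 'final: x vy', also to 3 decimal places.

1 3.163 22.825 43.780
2 2.071 5.259 72.441
3 0.994 1.212 86.199
4 0.477 0.279 92.802
final: 92.802 1.123

Arc 1: start y=17.860, vy=9.870 → t=3.163, apex=22.825, x_land=43.780, impact vy=-21.162
  bounce: vy ← 0.48·21.162 = 10.158
Arc 2: start y=0.000, vy=10.158 → t=2.071, apex=5.259, x_land=72.441, impact vy=-10.158
  bounce: vy ← 0.48·10.158 = 4.876
Arc 3: start y=0.000, vy=4.876 → t=0.994, apex=1.212, x_land=86.199, impact vy=-4.876
  bounce: vy ← 0.48·4.876 = 2.340
Arc 4: start y=0.000, vy=2.340 → t=0.477, apex=0.279, x_land=92.802, impact vy=-2.340
  bounce: vy ← 0.48·2.340 = 1.123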